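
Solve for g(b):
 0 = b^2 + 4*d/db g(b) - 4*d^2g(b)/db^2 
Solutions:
 g(b) = C1 + C2*exp(b) - b^3/12 - b^2/4 - b/2


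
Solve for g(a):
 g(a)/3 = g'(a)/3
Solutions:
 g(a) = C1*exp(a)


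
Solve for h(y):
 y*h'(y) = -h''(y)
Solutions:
 h(y) = C1 + C2*erf(sqrt(2)*y/2)


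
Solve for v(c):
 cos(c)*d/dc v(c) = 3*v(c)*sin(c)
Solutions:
 v(c) = C1/cos(c)^3


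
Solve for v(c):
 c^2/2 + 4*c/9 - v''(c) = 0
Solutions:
 v(c) = C1 + C2*c + c^4/24 + 2*c^3/27


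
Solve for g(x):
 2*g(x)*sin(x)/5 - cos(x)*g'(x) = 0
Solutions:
 g(x) = C1/cos(x)^(2/5)


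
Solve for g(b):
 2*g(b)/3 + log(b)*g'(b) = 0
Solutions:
 g(b) = C1*exp(-2*li(b)/3)


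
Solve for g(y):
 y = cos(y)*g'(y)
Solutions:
 g(y) = C1 + Integral(y/cos(y), y)


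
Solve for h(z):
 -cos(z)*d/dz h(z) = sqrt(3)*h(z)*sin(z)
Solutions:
 h(z) = C1*cos(z)^(sqrt(3))


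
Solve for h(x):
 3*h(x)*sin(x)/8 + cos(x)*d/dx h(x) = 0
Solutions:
 h(x) = C1*cos(x)^(3/8)


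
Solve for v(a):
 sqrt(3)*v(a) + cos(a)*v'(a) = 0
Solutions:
 v(a) = C1*(sin(a) - 1)^(sqrt(3)/2)/(sin(a) + 1)^(sqrt(3)/2)


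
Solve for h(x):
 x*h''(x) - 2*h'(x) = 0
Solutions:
 h(x) = C1 + C2*x^3


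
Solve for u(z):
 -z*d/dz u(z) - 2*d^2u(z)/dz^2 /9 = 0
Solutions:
 u(z) = C1 + C2*erf(3*z/2)


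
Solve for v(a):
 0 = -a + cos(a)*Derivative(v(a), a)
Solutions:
 v(a) = C1 + Integral(a/cos(a), a)


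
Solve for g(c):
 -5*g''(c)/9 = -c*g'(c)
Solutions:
 g(c) = C1 + C2*erfi(3*sqrt(10)*c/10)


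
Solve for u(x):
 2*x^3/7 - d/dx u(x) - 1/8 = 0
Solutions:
 u(x) = C1 + x^4/14 - x/8


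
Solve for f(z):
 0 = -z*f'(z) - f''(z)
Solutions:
 f(z) = C1 + C2*erf(sqrt(2)*z/2)


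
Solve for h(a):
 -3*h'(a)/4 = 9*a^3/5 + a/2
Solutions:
 h(a) = C1 - 3*a^4/5 - a^2/3


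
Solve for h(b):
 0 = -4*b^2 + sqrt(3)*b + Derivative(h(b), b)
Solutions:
 h(b) = C1 + 4*b^3/3 - sqrt(3)*b^2/2


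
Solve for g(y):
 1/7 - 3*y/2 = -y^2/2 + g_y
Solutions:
 g(y) = C1 + y^3/6 - 3*y^2/4 + y/7


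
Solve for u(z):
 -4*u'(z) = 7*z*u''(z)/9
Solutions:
 u(z) = C1 + C2/z^(29/7)


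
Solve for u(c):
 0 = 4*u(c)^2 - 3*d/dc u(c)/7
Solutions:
 u(c) = -3/(C1 + 28*c)


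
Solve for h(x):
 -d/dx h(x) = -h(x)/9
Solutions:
 h(x) = C1*exp(x/9)


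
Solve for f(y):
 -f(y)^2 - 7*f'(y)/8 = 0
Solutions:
 f(y) = 7/(C1 + 8*y)


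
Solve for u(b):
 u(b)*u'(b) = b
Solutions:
 u(b) = -sqrt(C1 + b^2)
 u(b) = sqrt(C1 + b^2)


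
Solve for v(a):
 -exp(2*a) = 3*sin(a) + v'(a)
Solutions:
 v(a) = C1 - exp(2*a)/2 + 3*cos(a)


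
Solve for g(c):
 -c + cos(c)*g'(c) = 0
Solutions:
 g(c) = C1 + Integral(c/cos(c), c)


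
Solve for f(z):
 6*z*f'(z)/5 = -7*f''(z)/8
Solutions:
 f(z) = C1 + C2*erf(2*sqrt(210)*z/35)


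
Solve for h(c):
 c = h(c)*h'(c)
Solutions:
 h(c) = -sqrt(C1 + c^2)
 h(c) = sqrt(C1 + c^2)


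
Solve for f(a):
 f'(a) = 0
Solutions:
 f(a) = C1


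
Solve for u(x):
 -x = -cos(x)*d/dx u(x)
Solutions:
 u(x) = C1 + Integral(x/cos(x), x)


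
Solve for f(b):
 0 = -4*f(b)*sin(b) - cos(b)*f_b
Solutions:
 f(b) = C1*cos(b)^4


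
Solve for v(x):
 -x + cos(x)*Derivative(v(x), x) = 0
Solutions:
 v(x) = C1 + Integral(x/cos(x), x)


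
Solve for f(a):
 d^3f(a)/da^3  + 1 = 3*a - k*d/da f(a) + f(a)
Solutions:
 f(a) = C1*exp(a*(-2*18^(1/3)*k/(sqrt(3)*sqrt(4*k^3 + 27) + 9)^(1/3) + 12^(1/3)*(sqrt(3)*sqrt(4*k^3 + 27) + 9)^(1/3))/6) + C2*exp(a*(-4*k/((-12^(1/3) + 2^(2/3)*3^(5/6)*I)*(sqrt(3)*sqrt(4*k^3 + 27) + 9)^(1/3)) - 12^(1/3)*(sqrt(3)*sqrt(4*k^3 + 27) + 9)^(1/3)/12 + 2^(2/3)*3^(5/6)*I*(sqrt(3)*sqrt(4*k^3 + 27) + 9)^(1/3)/12)) + C3*exp(a*(4*k/((12^(1/3) + 2^(2/3)*3^(5/6)*I)*(sqrt(3)*sqrt(4*k^3 + 27) + 9)^(1/3)) - 12^(1/3)*(sqrt(3)*sqrt(4*k^3 + 27) + 9)^(1/3)/12 - 2^(2/3)*3^(5/6)*I*(sqrt(3)*sqrt(4*k^3 + 27) + 9)^(1/3)/12)) - 3*a - 3*k + 1


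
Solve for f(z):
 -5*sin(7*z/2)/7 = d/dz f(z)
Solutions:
 f(z) = C1 + 10*cos(7*z/2)/49


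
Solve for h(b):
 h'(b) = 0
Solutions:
 h(b) = C1


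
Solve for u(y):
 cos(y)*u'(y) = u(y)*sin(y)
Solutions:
 u(y) = C1/cos(y)


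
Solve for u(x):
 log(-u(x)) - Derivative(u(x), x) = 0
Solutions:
 -li(-u(x)) = C1 + x


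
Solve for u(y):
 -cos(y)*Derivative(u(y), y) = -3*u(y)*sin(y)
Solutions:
 u(y) = C1/cos(y)^3


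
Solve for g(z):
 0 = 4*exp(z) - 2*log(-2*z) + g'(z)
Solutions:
 g(z) = C1 + 2*z*log(-z) + 2*z*(-1 + log(2)) - 4*exp(z)


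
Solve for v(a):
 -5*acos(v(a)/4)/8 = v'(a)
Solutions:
 Integral(1/acos(_y/4), (_y, v(a))) = C1 - 5*a/8


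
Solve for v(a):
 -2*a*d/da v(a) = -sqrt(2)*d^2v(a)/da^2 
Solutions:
 v(a) = C1 + C2*erfi(2^(3/4)*a/2)


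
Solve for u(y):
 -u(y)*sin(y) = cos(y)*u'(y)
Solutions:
 u(y) = C1*cos(y)


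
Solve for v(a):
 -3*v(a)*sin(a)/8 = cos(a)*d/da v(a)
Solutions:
 v(a) = C1*cos(a)^(3/8)


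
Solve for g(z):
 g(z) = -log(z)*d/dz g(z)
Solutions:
 g(z) = C1*exp(-li(z))


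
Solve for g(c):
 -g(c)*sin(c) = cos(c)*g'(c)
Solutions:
 g(c) = C1*cos(c)


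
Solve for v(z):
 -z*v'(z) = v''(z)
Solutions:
 v(z) = C1 + C2*erf(sqrt(2)*z/2)


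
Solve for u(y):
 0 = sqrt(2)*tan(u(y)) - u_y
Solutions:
 u(y) = pi - asin(C1*exp(sqrt(2)*y))
 u(y) = asin(C1*exp(sqrt(2)*y))


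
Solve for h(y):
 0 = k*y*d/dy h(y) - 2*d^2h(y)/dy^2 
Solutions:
 h(y) = Piecewise((-sqrt(pi)*C1*erf(y*sqrt(-k)/2)/sqrt(-k) - C2, (k > 0) | (k < 0)), (-C1*y - C2, True))


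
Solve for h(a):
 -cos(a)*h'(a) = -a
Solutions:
 h(a) = C1 + Integral(a/cos(a), a)


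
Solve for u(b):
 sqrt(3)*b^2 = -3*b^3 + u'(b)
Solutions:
 u(b) = C1 + 3*b^4/4 + sqrt(3)*b^3/3


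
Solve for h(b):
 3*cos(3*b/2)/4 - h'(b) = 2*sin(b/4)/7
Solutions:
 h(b) = C1 + sin(3*b/2)/2 + 8*cos(b/4)/7


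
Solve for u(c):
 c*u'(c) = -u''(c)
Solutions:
 u(c) = C1 + C2*erf(sqrt(2)*c/2)


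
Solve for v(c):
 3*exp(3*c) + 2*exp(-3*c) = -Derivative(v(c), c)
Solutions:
 v(c) = C1 - exp(3*c) + 2*exp(-3*c)/3


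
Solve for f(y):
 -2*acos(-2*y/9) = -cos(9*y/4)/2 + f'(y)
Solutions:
 f(y) = C1 - 2*y*acos(-2*y/9) - sqrt(81 - 4*y^2) + 2*sin(9*y/4)/9


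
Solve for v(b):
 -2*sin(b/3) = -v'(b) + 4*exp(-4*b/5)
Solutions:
 v(b) = C1 - 6*cos(b/3) - 5*exp(-4*b/5)


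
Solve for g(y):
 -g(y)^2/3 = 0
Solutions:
 g(y) = 0


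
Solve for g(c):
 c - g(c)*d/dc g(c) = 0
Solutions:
 g(c) = -sqrt(C1 + c^2)
 g(c) = sqrt(C1 + c^2)


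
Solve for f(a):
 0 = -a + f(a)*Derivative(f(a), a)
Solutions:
 f(a) = -sqrt(C1 + a^2)
 f(a) = sqrt(C1 + a^2)


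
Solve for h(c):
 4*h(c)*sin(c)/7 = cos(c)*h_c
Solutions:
 h(c) = C1/cos(c)^(4/7)


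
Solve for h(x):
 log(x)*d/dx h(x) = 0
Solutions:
 h(x) = C1


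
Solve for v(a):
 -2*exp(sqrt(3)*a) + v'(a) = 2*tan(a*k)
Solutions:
 v(a) = C1 + 2*Piecewise((-log(cos(a*k))/k, Ne(k, 0)), (0, True)) + 2*sqrt(3)*exp(sqrt(3)*a)/3


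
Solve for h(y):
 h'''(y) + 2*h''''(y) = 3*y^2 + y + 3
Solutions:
 h(y) = C1 + C2*y + C3*y^2 + C4*exp(-y/2) + y^5/20 - 11*y^4/24 + 25*y^3/6


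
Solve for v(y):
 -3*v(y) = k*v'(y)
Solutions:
 v(y) = C1*exp(-3*y/k)


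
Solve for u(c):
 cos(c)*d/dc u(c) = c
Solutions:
 u(c) = C1 + Integral(c/cos(c), c)


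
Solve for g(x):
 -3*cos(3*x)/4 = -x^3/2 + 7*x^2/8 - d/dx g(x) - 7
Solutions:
 g(x) = C1 - x^4/8 + 7*x^3/24 - 7*x + sin(3*x)/4


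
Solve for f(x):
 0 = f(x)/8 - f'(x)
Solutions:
 f(x) = C1*exp(x/8)


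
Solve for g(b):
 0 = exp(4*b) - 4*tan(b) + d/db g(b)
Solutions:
 g(b) = C1 - exp(4*b)/4 - 4*log(cos(b))


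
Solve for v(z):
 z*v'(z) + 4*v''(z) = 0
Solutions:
 v(z) = C1 + C2*erf(sqrt(2)*z/4)


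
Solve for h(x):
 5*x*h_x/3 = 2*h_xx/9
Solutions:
 h(x) = C1 + C2*erfi(sqrt(15)*x/2)


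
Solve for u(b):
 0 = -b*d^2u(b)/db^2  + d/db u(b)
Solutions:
 u(b) = C1 + C2*b^2


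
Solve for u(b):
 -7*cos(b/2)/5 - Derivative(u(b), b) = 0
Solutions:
 u(b) = C1 - 14*sin(b/2)/5


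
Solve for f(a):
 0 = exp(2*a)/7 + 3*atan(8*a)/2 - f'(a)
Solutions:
 f(a) = C1 + 3*a*atan(8*a)/2 + exp(2*a)/14 - 3*log(64*a^2 + 1)/32


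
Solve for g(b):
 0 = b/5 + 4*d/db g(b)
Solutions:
 g(b) = C1 - b^2/40


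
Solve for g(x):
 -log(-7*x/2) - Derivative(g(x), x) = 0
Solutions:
 g(x) = C1 - x*log(-x) + x*(-log(7) + log(2) + 1)


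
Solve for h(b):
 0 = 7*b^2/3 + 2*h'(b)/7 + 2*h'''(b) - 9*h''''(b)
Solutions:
 h(b) = C1 + C2*exp(b*(-7^(2/3)*(297*sqrt(57) + 2243)^(1/3) - 28*7^(1/3)/(297*sqrt(57) + 2243)^(1/3) + 28)/378)*sin(sqrt(3)*7^(1/3)*b*(-7^(1/3)*(297*sqrt(57) + 2243)^(1/3) + 28/(297*sqrt(57) + 2243)^(1/3))/378) + C3*exp(b*(-7^(2/3)*(297*sqrt(57) + 2243)^(1/3) - 28*7^(1/3)/(297*sqrt(57) + 2243)^(1/3) + 28)/378)*cos(sqrt(3)*7^(1/3)*b*(-7^(1/3)*(297*sqrt(57) + 2243)^(1/3) + 28/(297*sqrt(57) + 2243)^(1/3))/378) + C4*exp(b*(28*7^(1/3)/(297*sqrt(57) + 2243)^(1/3) + 14 + 7^(2/3)*(297*sqrt(57) + 2243)^(1/3))/189) - 49*b^3/18 + 343*b/3


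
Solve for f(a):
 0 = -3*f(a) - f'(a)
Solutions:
 f(a) = C1*exp(-3*a)


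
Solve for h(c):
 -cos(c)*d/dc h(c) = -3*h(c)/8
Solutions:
 h(c) = C1*(sin(c) + 1)^(3/16)/(sin(c) - 1)^(3/16)


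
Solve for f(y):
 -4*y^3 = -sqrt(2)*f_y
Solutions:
 f(y) = C1 + sqrt(2)*y^4/2


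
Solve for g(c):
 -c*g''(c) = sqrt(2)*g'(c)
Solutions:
 g(c) = C1 + C2*c^(1 - sqrt(2))


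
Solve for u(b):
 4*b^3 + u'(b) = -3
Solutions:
 u(b) = C1 - b^4 - 3*b


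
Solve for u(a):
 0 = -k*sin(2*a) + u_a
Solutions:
 u(a) = C1 - k*cos(2*a)/2


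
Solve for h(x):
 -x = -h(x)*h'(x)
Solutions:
 h(x) = -sqrt(C1 + x^2)
 h(x) = sqrt(C1 + x^2)


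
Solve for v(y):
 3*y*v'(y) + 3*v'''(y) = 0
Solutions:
 v(y) = C1 + Integral(C2*airyai(-y) + C3*airybi(-y), y)


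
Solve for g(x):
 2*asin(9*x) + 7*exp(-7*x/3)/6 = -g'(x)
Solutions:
 g(x) = C1 - 2*x*asin(9*x) - 2*sqrt(1 - 81*x^2)/9 + exp(-7*x/3)/2


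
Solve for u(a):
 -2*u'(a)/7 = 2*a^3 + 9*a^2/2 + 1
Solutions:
 u(a) = C1 - 7*a^4/4 - 21*a^3/4 - 7*a/2


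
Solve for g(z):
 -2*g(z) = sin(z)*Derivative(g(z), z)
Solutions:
 g(z) = C1*(cos(z) + 1)/(cos(z) - 1)


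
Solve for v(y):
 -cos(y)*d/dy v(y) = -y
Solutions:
 v(y) = C1 + Integral(y/cos(y), y)


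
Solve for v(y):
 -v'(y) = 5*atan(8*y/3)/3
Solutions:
 v(y) = C1 - 5*y*atan(8*y/3)/3 + 5*log(64*y^2 + 9)/16


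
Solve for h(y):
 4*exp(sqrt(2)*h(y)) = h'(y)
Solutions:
 h(y) = sqrt(2)*(2*log(-1/(C1 + 4*y)) - log(2))/4


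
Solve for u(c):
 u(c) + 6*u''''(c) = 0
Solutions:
 u(c) = (C1*sin(2^(1/4)*3^(3/4)*c/6) + C2*cos(2^(1/4)*3^(3/4)*c/6))*exp(-2^(1/4)*3^(3/4)*c/6) + (C3*sin(2^(1/4)*3^(3/4)*c/6) + C4*cos(2^(1/4)*3^(3/4)*c/6))*exp(2^(1/4)*3^(3/4)*c/6)


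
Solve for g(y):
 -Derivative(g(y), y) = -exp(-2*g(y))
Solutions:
 g(y) = log(-sqrt(C1 + 2*y))
 g(y) = log(C1 + 2*y)/2


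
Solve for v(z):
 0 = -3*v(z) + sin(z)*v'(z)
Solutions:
 v(z) = C1*(cos(z) - 1)^(3/2)/(cos(z) + 1)^(3/2)


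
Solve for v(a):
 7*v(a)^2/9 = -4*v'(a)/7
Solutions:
 v(a) = 36/(C1 + 49*a)


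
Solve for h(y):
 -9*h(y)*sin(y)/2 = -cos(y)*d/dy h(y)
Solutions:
 h(y) = C1/cos(y)^(9/2)


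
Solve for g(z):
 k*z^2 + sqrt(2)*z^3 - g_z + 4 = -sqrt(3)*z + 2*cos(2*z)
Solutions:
 g(z) = C1 + k*z^3/3 + sqrt(2)*z^4/4 + sqrt(3)*z^2/2 + 4*z - sin(2*z)


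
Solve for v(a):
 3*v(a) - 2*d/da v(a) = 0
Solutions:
 v(a) = C1*exp(3*a/2)


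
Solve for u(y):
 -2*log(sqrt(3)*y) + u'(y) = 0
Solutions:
 u(y) = C1 + 2*y*log(y) - 2*y + y*log(3)


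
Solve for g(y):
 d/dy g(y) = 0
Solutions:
 g(y) = C1


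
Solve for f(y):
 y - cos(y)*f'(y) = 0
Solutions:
 f(y) = C1 + Integral(y/cos(y), y)


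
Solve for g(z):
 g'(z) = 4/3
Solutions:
 g(z) = C1 + 4*z/3


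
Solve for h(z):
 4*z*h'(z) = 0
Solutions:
 h(z) = C1


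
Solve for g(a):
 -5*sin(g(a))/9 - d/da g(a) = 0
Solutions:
 5*a/9 + log(cos(g(a)) - 1)/2 - log(cos(g(a)) + 1)/2 = C1


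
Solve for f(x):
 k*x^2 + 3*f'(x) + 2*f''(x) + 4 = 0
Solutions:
 f(x) = C1 + C2*exp(-3*x/2) - k*x^3/9 + 2*k*x^2/9 - 8*k*x/27 - 4*x/3


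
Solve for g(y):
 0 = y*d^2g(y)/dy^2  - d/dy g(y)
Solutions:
 g(y) = C1 + C2*y^2


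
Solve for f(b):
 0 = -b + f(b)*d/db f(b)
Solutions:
 f(b) = -sqrt(C1 + b^2)
 f(b) = sqrt(C1 + b^2)


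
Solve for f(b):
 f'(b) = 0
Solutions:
 f(b) = C1


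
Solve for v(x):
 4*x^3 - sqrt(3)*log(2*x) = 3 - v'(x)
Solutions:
 v(x) = C1 - x^4 + sqrt(3)*x*log(x) - sqrt(3)*x + sqrt(3)*x*log(2) + 3*x


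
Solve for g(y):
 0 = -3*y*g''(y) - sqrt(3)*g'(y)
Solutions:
 g(y) = C1 + C2*y^(1 - sqrt(3)/3)


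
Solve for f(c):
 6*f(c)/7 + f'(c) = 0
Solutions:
 f(c) = C1*exp(-6*c/7)


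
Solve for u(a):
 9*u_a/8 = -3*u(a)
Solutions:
 u(a) = C1*exp(-8*a/3)


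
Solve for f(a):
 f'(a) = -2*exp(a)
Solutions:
 f(a) = C1 - 2*exp(a)


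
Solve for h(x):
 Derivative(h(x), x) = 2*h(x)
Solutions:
 h(x) = C1*exp(2*x)


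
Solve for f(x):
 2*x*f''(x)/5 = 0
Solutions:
 f(x) = C1 + C2*x


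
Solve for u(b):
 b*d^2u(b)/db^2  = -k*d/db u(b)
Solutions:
 u(b) = C1 + b^(1 - re(k))*(C2*sin(log(b)*Abs(im(k))) + C3*cos(log(b)*im(k)))


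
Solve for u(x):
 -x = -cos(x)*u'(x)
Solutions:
 u(x) = C1 + Integral(x/cos(x), x)


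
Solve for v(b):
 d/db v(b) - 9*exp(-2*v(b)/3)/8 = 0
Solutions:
 v(b) = 3*log(-sqrt(C1 + 9*b)) - 3*log(6) + 3*log(3)/2
 v(b) = 3*log(C1 + 9*b)/2 - 3*log(6) + 3*log(3)/2


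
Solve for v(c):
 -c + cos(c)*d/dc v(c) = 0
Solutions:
 v(c) = C1 + Integral(c/cos(c), c)


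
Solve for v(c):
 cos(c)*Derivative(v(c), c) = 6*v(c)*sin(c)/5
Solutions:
 v(c) = C1/cos(c)^(6/5)


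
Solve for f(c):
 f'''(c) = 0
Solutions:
 f(c) = C1 + C2*c + C3*c^2


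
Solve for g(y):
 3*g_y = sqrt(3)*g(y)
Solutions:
 g(y) = C1*exp(sqrt(3)*y/3)


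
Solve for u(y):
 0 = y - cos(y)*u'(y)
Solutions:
 u(y) = C1 + Integral(y/cos(y), y)


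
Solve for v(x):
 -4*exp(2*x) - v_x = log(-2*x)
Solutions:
 v(x) = C1 - x*log(-x) + x*(1 - log(2)) - 2*exp(2*x)


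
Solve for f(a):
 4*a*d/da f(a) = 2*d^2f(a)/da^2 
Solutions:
 f(a) = C1 + C2*erfi(a)


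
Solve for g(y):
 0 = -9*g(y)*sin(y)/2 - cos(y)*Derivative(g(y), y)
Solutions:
 g(y) = C1*cos(y)^(9/2)


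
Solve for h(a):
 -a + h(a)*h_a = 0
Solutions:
 h(a) = -sqrt(C1 + a^2)
 h(a) = sqrt(C1 + a^2)


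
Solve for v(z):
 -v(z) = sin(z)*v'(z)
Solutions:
 v(z) = C1*sqrt(cos(z) + 1)/sqrt(cos(z) - 1)


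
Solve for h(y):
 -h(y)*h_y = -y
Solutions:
 h(y) = -sqrt(C1 + y^2)
 h(y) = sqrt(C1 + y^2)


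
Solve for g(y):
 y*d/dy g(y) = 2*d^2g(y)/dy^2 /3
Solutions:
 g(y) = C1 + C2*erfi(sqrt(3)*y/2)


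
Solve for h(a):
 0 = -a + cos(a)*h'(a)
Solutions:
 h(a) = C1 + Integral(a/cos(a), a)


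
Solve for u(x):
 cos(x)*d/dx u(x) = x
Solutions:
 u(x) = C1 + Integral(x/cos(x), x)


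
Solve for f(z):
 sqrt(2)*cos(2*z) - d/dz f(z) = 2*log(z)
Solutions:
 f(z) = C1 - 2*z*log(z) + 2*z + sqrt(2)*sin(2*z)/2


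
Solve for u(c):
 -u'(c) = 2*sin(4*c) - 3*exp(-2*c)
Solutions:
 u(c) = C1 + cos(4*c)/2 - 3*exp(-2*c)/2


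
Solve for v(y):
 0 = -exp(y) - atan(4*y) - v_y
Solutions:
 v(y) = C1 - y*atan(4*y) - exp(y) + log(16*y^2 + 1)/8


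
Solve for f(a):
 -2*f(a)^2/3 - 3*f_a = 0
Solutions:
 f(a) = 9/(C1 + 2*a)


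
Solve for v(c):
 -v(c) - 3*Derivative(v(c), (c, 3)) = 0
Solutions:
 v(c) = C3*exp(-3^(2/3)*c/3) + (C1*sin(3^(1/6)*c/2) + C2*cos(3^(1/6)*c/2))*exp(3^(2/3)*c/6)


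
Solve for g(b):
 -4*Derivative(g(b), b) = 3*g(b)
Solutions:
 g(b) = C1*exp(-3*b/4)


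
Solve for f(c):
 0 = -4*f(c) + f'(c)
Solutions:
 f(c) = C1*exp(4*c)


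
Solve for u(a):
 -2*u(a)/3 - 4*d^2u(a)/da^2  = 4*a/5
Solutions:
 u(a) = C1*sin(sqrt(6)*a/6) + C2*cos(sqrt(6)*a/6) - 6*a/5


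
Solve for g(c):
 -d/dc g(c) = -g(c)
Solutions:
 g(c) = C1*exp(c)


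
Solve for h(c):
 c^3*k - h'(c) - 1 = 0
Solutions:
 h(c) = C1 + c^4*k/4 - c


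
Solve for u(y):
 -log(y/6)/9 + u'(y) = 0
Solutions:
 u(y) = C1 + y*log(y)/9 - y*log(6)/9 - y/9


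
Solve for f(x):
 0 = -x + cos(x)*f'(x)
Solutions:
 f(x) = C1 + Integral(x/cos(x), x)


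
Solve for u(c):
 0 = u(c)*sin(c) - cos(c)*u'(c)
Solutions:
 u(c) = C1/cos(c)


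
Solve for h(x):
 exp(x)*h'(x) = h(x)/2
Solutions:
 h(x) = C1*exp(-exp(-x)/2)


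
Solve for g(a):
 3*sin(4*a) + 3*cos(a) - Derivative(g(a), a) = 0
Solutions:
 g(a) = C1 + 3*sin(a) - 3*cos(4*a)/4


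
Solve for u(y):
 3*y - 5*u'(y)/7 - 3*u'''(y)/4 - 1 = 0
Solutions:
 u(y) = C1 + C2*sin(2*sqrt(105)*y/21) + C3*cos(2*sqrt(105)*y/21) + 21*y^2/10 - 7*y/5


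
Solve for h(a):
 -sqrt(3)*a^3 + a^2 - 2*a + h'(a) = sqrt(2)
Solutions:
 h(a) = C1 + sqrt(3)*a^4/4 - a^3/3 + a^2 + sqrt(2)*a


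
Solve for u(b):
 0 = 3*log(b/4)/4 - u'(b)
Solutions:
 u(b) = C1 + 3*b*log(b)/4 - 3*b*log(2)/2 - 3*b/4


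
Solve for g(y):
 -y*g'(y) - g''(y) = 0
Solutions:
 g(y) = C1 + C2*erf(sqrt(2)*y/2)


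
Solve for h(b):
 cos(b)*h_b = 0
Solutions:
 h(b) = C1


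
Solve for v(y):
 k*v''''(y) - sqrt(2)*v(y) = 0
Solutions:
 v(y) = C1*exp(-2^(1/8)*y*(1/k)^(1/4)) + C2*exp(2^(1/8)*y*(1/k)^(1/4)) + C3*exp(-2^(1/8)*I*y*(1/k)^(1/4)) + C4*exp(2^(1/8)*I*y*(1/k)^(1/4))


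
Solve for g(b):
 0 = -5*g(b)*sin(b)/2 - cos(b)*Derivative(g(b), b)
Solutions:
 g(b) = C1*cos(b)^(5/2)


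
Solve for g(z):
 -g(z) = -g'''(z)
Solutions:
 g(z) = C3*exp(z) + (C1*sin(sqrt(3)*z/2) + C2*cos(sqrt(3)*z/2))*exp(-z/2)


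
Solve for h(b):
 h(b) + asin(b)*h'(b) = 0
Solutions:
 h(b) = C1*exp(-Integral(1/asin(b), b))


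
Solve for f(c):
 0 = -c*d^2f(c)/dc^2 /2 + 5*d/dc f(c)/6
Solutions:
 f(c) = C1 + C2*c^(8/3)


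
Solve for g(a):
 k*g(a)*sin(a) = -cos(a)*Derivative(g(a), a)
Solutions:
 g(a) = C1*exp(k*log(cos(a)))


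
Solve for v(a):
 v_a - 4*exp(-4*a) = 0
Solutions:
 v(a) = C1 - exp(-4*a)


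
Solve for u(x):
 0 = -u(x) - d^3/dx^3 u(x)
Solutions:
 u(x) = C3*exp(-x) + (C1*sin(sqrt(3)*x/2) + C2*cos(sqrt(3)*x/2))*exp(x/2)


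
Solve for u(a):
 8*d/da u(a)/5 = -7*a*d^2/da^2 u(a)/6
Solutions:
 u(a) = C1 + C2/a^(13/35)


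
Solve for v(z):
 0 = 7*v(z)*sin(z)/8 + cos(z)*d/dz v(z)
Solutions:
 v(z) = C1*cos(z)^(7/8)


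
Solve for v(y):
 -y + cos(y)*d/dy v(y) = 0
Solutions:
 v(y) = C1 + Integral(y/cos(y), y)


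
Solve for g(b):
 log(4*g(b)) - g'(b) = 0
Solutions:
 -Integral(1/(log(_y) + 2*log(2)), (_y, g(b))) = C1 - b


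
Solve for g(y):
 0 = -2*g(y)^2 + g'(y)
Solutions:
 g(y) = -1/(C1 + 2*y)


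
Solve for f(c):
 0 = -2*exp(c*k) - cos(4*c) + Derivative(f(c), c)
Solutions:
 f(c) = C1 + sin(4*c)/4 + 2*exp(c*k)/k


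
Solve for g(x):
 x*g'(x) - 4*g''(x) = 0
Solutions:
 g(x) = C1 + C2*erfi(sqrt(2)*x/4)


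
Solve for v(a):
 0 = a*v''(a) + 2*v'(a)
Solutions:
 v(a) = C1 + C2/a


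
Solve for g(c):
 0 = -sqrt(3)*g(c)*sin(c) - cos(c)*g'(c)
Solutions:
 g(c) = C1*cos(c)^(sqrt(3))


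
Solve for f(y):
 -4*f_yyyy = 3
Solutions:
 f(y) = C1 + C2*y + C3*y^2 + C4*y^3 - y^4/32


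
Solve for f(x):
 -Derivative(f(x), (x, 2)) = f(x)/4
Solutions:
 f(x) = C1*sin(x/2) + C2*cos(x/2)


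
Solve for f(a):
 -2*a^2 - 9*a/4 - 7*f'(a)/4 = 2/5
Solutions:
 f(a) = C1 - 8*a^3/21 - 9*a^2/14 - 8*a/35


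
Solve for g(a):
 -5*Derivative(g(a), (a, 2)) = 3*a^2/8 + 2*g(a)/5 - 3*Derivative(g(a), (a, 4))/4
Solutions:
 g(a) = C1*exp(-sqrt(30)*a*sqrt(25 + sqrt(655))/15) + C2*exp(sqrt(30)*a*sqrt(25 + sqrt(655))/15) + C3*sin(sqrt(30)*a*sqrt(-25 + sqrt(655))/15) + C4*cos(sqrt(30)*a*sqrt(-25 + sqrt(655))/15) - 15*a^2/16 + 375/16


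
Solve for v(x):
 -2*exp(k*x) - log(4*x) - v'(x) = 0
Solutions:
 v(x) = C1 - x*log(x) + x*(1 - 2*log(2)) + Piecewise((-2*exp(k*x)/k, Ne(k, 0)), (-2*x, True))


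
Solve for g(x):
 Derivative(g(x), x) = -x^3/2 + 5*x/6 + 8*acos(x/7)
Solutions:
 g(x) = C1 - x^4/8 + 5*x^2/12 + 8*x*acos(x/7) - 8*sqrt(49 - x^2)


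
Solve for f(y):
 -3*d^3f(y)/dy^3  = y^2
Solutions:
 f(y) = C1 + C2*y + C3*y^2 - y^5/180


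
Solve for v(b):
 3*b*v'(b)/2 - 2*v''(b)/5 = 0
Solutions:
 v(b) = C1 + C2*erfi(sqrt(30)*b/4)


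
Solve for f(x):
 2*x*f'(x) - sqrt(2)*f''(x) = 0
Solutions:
 f(x) = C1 + C2*erfi(2^(3/4)*x/2)


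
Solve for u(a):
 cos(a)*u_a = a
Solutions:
 u(a) = C1 + Integral(a/cos(a), a)


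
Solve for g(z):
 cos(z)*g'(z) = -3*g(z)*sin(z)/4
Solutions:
 g(z) = C1*cos(z)^(3/4)


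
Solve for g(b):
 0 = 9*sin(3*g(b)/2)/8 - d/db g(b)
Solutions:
 -9*b/8 + log(cos(3*g(b)/2) - 1)/3 - log(cos(3*g(b)/2) + 1)/3 = C1


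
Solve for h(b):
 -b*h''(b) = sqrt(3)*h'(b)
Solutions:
 h(b) = C1 + C2*b^(1 - sqrt(3))


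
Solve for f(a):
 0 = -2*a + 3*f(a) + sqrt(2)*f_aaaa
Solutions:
 f(a) = 2*a/3 + (C1*sin(2^(3/8)*3^(1/4)*a/2) + C2*cos(2^(3/8)*3^(1/4)*a/2))*exp(-2^(3/8)*3^(1/4)*a/2) + (C3*sin(2^(3/8)*3^(1/4)*a/2) + C4*cos(2^(3/8)*3^(1/4)*a/2))*exp(2^(3/8)*3^(1/4)*a/2)


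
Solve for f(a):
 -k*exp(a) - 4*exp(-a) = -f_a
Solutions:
 f(a) = C1 + k*exp(a) - 4*exp(-a)


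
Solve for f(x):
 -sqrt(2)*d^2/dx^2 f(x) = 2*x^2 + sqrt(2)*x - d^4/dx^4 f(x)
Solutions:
 f(x) = C1 + C2*x + C3*exp(-2^(1/4)*x) + C4*exp(2^(1/4)*x) - sqrt(2)*x^4/12 - x^3/6 - x^2


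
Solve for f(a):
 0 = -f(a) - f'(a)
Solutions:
 f(a) = C1*exp(-a)


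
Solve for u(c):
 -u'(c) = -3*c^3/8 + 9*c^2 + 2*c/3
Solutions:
 u(c) = C1 + 3*c^4/32 - 3*c^3 - c^2/3


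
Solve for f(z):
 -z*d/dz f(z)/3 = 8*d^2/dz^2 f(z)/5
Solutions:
 f(z) = C1 + C2*erf(sqrt(15)*z/12)


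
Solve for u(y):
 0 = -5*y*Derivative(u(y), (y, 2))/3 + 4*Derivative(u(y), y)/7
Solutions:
 u(y) = C1 + C2*y^(47/35)


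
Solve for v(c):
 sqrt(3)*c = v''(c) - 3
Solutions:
 v(c) = C1 + C2*c + sqrt(3)*c^3/6 + 3*c^2/2


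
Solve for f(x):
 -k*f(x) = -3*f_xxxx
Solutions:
 f(x) = C1*exp(-3^(3/4)*k^(1/4)*x/3) + C2*exp(3^(3/4)*k^(1/4)*x/3) + C3*exp(-3^(3/4)*I*k^(1/4)*x/3) + C4*exp(3^(3/4)*I*k^(1/4)*x/3)


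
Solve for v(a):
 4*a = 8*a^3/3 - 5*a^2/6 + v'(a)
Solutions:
 v(a) = C1 - 2*a^4/3 + 5*a^3/18 + 2*a^2


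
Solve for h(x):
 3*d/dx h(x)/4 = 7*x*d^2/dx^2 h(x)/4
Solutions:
 h(x) = C1 + C2*x^(10/7)


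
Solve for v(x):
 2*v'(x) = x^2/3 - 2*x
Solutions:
 v(x) = C1 + x^3/18 - x^2/2


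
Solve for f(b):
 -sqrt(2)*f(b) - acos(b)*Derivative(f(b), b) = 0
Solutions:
 f(b) = C1*exp(-sqrt(2)*Integral(1/acos(b), b))


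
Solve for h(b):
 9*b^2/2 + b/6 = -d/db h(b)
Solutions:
 h(b) = C1 - 3*b^3/2 - b^2/12


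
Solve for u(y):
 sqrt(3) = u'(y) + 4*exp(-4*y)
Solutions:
 u(y) = C1 + sqrt(3)*y + exp(-4*y)


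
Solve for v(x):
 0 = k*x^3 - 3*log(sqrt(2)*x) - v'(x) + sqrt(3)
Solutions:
 v(x) = C1 + k*x^4/4 - 3*x*log(x) - 3*x*log(2)/2 + sqrt(3)*x + 3*x


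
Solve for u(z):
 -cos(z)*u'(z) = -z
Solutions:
 u(z) = C1 + Integral(z/cos(z), z)


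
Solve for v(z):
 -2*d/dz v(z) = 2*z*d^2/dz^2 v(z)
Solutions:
 v(z) = C1 + C2*log(z)


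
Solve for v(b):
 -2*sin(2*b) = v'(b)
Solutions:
 v(b) = C1 + cos(2*b)


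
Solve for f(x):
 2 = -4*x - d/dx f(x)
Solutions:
 f(x) = C1 - 2*x^2 - 2*x


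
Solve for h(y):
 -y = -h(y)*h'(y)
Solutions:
 h(y) = -sqrt(C1 + y^2)
 h(y) = sqrt(C1 + y^2)


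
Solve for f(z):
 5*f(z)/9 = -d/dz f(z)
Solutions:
 f(z) = C1*exp(-5*z/9)


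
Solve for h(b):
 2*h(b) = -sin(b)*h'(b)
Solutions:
 h(b) = C1*(cos(b) + 1)/(cos(b) - 1)


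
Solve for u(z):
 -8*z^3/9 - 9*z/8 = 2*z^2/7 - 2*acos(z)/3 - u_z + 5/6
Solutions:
 u(z) = C1 + 2*z^4/9 + 2*z^3/21 + 9*z^2/16 - 2*z*acos(z)/3 + 5*z/6 + 2*sqrt(1 - z^2)/3


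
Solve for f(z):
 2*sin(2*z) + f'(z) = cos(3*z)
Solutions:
 f(z) = C1 + sin(3*z)/3 + cos(2*z)


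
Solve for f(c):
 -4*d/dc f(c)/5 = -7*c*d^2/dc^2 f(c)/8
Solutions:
 f(c) = C1 + C2*c^(67/35)


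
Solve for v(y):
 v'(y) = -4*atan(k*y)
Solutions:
 v(y) = C1 - 4*Piecewise((y*atan(k*y) - log(k^2*y^2 + 1)/(2*k), Ne(k, 0)), (0, True))


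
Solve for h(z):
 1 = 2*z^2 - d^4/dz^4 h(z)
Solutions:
 h(z) = C1 + C2*z + C3*z^2 + C4*z^3 + z^6/180 - z^4/24


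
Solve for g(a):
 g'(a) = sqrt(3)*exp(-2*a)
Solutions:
 g(a) = C1 - sqrt(3)*exp(-2*a)/2


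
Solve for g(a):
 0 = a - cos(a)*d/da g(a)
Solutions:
 g(a) = C1 + Integral(a/cos(a), a)


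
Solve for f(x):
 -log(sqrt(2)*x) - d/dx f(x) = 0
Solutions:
 f(x) = C1 - x*log(x) - x*log(2)/2 + x


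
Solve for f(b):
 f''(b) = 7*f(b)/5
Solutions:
 f(b) = C1*exp(-sqrt(35)*b/5) + C2*exp(sqrt(35)*b/5)


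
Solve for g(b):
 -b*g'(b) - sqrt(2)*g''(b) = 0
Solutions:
 g(b) = C1 + C2*erf(2^(1/4)*b/2)


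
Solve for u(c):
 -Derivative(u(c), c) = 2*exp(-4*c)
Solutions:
 u(c) = C1 + exp(-4*c)/2


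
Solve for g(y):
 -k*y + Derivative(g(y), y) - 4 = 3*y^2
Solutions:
 g(y) = C1 + k*y^2/2 + y^3 + 4*y


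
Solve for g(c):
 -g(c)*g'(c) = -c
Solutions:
 g(c) = -sqrt(C1 + c^2)
 g(c) = sqrt(C1 + c^2)


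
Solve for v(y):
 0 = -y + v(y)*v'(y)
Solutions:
 v(y) = -sqrt(C1 + y^2)
 v(y) = sqrt(C1 + y^2)


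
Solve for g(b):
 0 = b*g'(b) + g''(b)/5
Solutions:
 g(b) = C1 + C2*erf(sqrt(10)*b/2)


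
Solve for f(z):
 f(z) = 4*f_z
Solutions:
 f(z) = C1*exp(z/4)


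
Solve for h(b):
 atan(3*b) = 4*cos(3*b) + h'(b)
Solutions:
 h(b) = C1 + b*atan(3*b) - log(9*b^2 + 1)/6 - 4*sin(3*b)/3


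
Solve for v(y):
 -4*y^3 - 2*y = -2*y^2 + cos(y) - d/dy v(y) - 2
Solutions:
 v(y) = C1 + y^4 - 2*y^3/3 + y^2 - 2*y + sin(y)


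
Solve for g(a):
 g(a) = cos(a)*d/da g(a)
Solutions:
 g(a) = C1*sqrt(sin(a) + 1)/sqrt(sin(a) - 1)


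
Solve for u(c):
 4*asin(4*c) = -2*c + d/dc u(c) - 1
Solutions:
 u(c) = C1 + c^2 + 4*c*asin(4*c) + c + sqrt(1 - 16*c^2)


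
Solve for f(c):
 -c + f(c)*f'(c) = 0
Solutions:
 f(c) = -sqrt(C1 + c^2)
 f(c) = sqrt(C1 + c^2)


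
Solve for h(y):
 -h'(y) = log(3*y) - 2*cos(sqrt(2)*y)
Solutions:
 h(y) = C1 - y*log(y) - y*log(3) + y + sqrt(2)*sin(sqrt(2)*y)


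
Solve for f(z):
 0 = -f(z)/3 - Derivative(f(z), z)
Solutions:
 f(z) = C1*exp(-z/3)


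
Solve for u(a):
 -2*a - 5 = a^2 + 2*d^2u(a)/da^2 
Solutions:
 u(a) = C1 + C2*a - a^4/24 - a^3/6 - 5*a^2/4


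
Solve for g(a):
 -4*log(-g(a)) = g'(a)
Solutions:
 -li(-g(a)) = C1 - 4*a


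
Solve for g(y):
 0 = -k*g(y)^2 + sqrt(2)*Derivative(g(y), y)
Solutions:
 g(y) = -2/(C1 + sqrt(2)*k*y)


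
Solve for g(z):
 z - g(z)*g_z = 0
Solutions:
 g(z) = -sqrt(C1 + z^2)
 g(z) = sqrt(C1 + z^2)


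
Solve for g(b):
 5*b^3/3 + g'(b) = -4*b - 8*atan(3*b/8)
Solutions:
 g(b) = C1 - 5*b^4/12 - 2*b^2 - 8*b*atan(3*b/8) + 32*log(9*b^2 + 64)/3


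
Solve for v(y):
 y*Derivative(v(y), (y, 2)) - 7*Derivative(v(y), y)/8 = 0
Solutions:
 v(y) = C1 + C2*y^(15/8)


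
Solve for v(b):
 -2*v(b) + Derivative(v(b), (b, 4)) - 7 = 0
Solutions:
 v(b) = C1*exp(-2^(1/4)*b) + C2*exp(2^(1/4)*b) + C3*sin(2^(1/4)*b) + C4*cos(2^(1/4)*b) - 7/2


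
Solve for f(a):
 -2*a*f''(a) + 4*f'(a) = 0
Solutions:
 f(a) = C1 + C2*a^3


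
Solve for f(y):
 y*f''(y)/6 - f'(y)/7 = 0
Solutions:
 f(y) = C1 + C2*y^(13/7)


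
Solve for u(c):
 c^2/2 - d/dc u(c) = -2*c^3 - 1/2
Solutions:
 u(c) = C1 + c^4/2 + c^3/6 + c/2


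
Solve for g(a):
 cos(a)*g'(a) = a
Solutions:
 g(a) = C1 + Integral(a/cos(a), a)


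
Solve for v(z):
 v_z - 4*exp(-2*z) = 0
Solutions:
 v(z) = C1 - 2*exp(-2*z)


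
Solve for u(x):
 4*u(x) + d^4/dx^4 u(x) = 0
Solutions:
 u(x) = (C1*sin(x) + C2*cos(x))*exp(-x) + (C3*sin(x) + C4*cos(x))*exp(x)


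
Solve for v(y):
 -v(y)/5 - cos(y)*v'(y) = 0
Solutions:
 v(y) = C1*(sin(y) - 1)^(1/10)/(sin(y) + 1)^(1/10)


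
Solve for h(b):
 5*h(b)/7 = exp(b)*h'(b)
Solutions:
 h(b) = C1*exp(-5*exp(-b)/7)


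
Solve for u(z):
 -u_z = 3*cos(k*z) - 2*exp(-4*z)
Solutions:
 u(z) = C1 - exp(-4*z)/2 - 3*sin(k*z)/k


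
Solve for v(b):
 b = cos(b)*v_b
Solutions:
 v(b) = C1 + Integral(b/cos(b), b)


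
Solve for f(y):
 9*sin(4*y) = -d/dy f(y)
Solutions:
 f(y) = C1 + 9*cos(4*y)/4


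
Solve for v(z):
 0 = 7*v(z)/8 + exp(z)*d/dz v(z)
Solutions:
 v(z) = C1*exp(7*exp(-z)/8)


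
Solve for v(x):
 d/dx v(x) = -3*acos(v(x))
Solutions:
 Integral(1/acos(_y), (_y, v(x))) = C1 - 3*x


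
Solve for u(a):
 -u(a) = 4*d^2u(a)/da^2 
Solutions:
 u(a) = C1*sin(a/2) + C2*cos(a/2)


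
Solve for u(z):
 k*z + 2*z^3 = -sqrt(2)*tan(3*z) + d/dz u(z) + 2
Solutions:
 u(z) = C1 + k*z^2/2 + z^4/2 - 2*z - sqrt(2)*log(cos(3*z))/3


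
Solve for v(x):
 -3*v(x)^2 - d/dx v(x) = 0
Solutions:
 v(x) = 1/(C1 + 3*x)


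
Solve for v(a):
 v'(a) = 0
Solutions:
 v(a) = C1


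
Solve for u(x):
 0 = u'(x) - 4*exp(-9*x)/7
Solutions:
 u(x) = C1 - 4*exp(-9*x)/63


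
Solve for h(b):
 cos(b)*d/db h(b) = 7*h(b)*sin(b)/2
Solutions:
 h(b) = C1/cos(b)^(7/2)


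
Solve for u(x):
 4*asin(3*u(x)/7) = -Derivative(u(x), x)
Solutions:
 Integral(1/asin(3*_y/7), (_y, u(x))) = C1 - 4*x


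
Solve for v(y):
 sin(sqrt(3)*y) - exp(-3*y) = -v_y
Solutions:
 v(y) = C1 + sqrt(3)*cos(sqrt(3)*y)/3 - exp(-3*y)/3


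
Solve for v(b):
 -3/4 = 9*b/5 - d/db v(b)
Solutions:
 v(b) = C1 + 9*b^2/10 + 3*b/4


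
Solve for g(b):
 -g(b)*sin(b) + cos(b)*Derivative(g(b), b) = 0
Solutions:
 g(b) = C1/cos(b)


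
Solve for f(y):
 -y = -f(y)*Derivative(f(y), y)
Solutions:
 f(y) = -sqrt(C1 + y^2)
 f(y) = sqrt(C1 + y^2)


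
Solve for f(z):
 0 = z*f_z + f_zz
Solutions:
 f(z) = C1 + C2*erf(sqrt(2)*z/2)


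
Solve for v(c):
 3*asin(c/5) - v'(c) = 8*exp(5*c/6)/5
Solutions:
 v(c) = C1 + 3*c*asin(c/5) + 3*sqrt(25 - c^2) - 48*exp(5*c/6)/25


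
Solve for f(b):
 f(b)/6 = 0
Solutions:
 f(b) = 0


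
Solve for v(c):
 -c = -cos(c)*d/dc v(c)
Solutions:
 v(c) = C1 + Integral(c/cos(c), c)


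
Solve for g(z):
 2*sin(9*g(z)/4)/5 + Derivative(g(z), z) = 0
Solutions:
 2*z/5 + 2*log(cos(9*g(z)/4) - 1)/9 - 2*log(cos(9*g(z)/4) + 1)/9 = C1


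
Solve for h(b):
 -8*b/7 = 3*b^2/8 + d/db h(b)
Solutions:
 h(b) = C1 - b^3/8 - 4*b^2/7


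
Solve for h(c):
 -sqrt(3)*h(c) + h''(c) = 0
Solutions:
 h(c) = C1*exp(-3^(1/4)*c) + C2*exp(3^(1/4)*c)


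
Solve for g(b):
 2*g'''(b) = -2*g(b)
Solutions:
 g(b) = C3*exp(-b) + (C1*sin(sqrt(3)*b/2) + C2*cos(sqrt(3)*b/2))*exp(b/2)


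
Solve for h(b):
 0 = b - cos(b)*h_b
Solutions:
 h(b) = C1 + Integral(b/cos(b), b)


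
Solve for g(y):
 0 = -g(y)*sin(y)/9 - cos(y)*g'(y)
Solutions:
 g(y) = C1*cos(y)^(1/9)


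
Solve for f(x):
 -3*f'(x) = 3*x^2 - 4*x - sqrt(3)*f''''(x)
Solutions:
 f(x) = C1 + C4*exp(3^(1/6)*x) - x^3/3 + 2*x^2/3 + (C2*sin(3^(2/3)*x/2) + C3*cos(3^(2/3)*x/2))*exp(-3^(1/6)*x/2)


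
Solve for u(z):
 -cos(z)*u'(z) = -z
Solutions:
 u(z) = C1 + Integral(z/cos(z), z)


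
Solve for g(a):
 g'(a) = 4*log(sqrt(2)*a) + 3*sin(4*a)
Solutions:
 g(a) = C1 + 4*a*log(a) - 4*a + 2*a*log(2) - 3*cos(4*a)/4


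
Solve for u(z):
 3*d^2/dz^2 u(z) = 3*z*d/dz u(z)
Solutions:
 u(z) = C1 + C2*erfi(sqrt(2)*z/2)


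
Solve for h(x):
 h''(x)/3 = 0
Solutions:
 h(x) = C1 + C2*x


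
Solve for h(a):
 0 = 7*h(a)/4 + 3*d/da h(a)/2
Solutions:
 h(a) = C1*exp(-7*a/6)


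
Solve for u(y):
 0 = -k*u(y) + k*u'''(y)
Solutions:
 u(y) = C3*exp(y) + (C1*sin(sqrt(3)*y/2) + C2*cos(sqrt(3)*y/2))*exp(-y/2)


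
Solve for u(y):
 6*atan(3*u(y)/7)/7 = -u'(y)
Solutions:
 Integral(1/atan(3*_y/7), (_y, u(y))) = C1 - 6*y/7


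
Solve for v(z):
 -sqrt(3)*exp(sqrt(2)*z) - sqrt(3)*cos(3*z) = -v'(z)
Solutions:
 v(z) = C1 + sqrt(6)*exp(sqrt(2)*z)/2 + sqrt(3)*sin(3*z)/3


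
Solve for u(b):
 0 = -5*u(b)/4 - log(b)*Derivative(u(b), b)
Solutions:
 u(b) = C1*exp(-5*li(b)/4)


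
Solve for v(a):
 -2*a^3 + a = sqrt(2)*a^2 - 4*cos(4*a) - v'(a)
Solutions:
 v(a) = C1 + a^4/2 + sqrt(2)*a^3/3 - a^2/2 - sin(4*a)


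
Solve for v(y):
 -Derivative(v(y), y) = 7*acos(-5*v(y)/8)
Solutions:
 Integral(1/acos(-5*_y/8), (_y, v(y))) = C1 - 7*y


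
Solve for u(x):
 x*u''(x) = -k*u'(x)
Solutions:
 u(x) = C1 + x^(1 - re(k))*(C2*sin(log(x)*Abs(im(k))) + C3*cos(log(x)*im(k)))


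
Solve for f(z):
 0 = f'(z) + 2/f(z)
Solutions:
 f(z) = -sqrt(C1 - 4*z)
 f(z) = sqrt(C1 - 4*z)


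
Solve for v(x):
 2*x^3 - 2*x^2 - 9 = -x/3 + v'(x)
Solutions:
 v(x) = C1 + x^4/2 - 2*x^3/3 + x^2/6 - 9*x


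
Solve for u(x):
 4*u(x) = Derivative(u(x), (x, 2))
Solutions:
 u(x) = C1*exp(-2*x) + C2*exp(2*x)


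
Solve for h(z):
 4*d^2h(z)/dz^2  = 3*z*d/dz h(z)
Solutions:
 h(z) = C1 + C2*erfi(sqrt(6)*z/4)


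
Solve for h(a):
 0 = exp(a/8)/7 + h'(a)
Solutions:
 h(a) = C1 - 8*exp(a/8)/7


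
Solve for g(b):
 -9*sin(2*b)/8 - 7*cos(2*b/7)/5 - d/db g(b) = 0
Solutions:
 g(b) = C1 - 49*sin(2*b/7)/10 + 9*cos(2*b)/16


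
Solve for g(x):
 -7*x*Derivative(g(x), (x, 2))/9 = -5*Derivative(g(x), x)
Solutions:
 g(x) = C1 + C2*x^(52/7)


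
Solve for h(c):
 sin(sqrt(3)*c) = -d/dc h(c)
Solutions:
 h(c) = C1 + sqrt(3)*cos(sqrt(3)*c)/3


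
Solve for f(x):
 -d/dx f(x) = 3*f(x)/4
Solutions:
 f(x) = C1*exp(-3*x/4)


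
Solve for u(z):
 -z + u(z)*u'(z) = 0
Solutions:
 u(z) = -sqrt(C1 + z^2)
 u(z) = sqrt(C1 + z^2)


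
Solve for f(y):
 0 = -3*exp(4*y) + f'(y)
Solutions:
 f(y) = C1 + 3*exp(4*y)/4


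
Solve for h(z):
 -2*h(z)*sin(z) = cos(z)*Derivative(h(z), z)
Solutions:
 h(z) = C1*cos(z)^2


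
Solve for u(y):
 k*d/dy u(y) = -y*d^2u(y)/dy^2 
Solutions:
 u(y) = C1 + y^(1 - re(k))*(C2*sin(log(y)*Abs(im(k))) + C3*cos(log(y)*im(k)))


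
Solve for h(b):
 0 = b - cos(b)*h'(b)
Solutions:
 h(b) = C1 + Integral(b/cos(b), b)


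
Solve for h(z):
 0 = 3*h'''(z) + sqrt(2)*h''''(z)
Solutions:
 h(z) = C1 + C2*z + C3*z^2 + C4*exp(-3*sqrt(2)*z/2)


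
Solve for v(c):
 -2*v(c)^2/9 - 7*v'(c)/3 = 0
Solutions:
 v(c) = 21/(C1 + 2*c)


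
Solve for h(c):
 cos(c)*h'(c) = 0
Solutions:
 h(c) = C1


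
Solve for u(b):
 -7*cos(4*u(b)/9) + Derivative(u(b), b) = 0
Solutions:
 -7*b - 9*log(sin(4*u(b)/9) - 1)/8 + 9*log(sin(4*u(b)/9) + 1)/8 = C1


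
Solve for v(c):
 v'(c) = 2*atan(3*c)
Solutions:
 v(c) = C1 + 2*c*atan(3*c) - log(9*c^2 + 1)/3


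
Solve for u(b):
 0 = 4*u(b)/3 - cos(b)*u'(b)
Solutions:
 u(b) = C1*(sin(b) + 1)^(2/3)/(sin(b) - 1)^(2/3)


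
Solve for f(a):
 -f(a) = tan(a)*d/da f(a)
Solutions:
 f(a) = C1/sin(a)


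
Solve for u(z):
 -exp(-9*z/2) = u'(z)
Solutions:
 u(z) = C1 + 2*exp(-9*z/2)/9


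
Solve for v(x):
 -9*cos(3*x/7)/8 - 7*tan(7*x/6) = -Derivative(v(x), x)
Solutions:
 v(x) = C1 - 6*log(cos(7*x/6)) + 21*sin(3*x/7)/8


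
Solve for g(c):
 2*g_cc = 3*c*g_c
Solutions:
 g(c) = C1 + C2*erfi(sqrt(3)*c/2)


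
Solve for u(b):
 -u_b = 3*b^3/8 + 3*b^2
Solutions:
 u(b) = C1 - 3*b^4/32 - b^3


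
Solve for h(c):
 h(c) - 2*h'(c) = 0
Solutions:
 h(c) = C1*exp(c/2)


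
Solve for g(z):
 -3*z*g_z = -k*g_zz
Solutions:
 g(z) = C1 + C2*erf(sqrt(6)*z*sqrt(-1/k)/2)/sqrt(-1/k)


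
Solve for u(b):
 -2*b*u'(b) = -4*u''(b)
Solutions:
 u(b) = C1 + C2*erfi(b/2)


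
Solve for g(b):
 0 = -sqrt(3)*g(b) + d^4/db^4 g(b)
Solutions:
 g(b) = C1*exp(-3^(1/8)*b) + C2*exp(3^(1/8)*b) + C3*sin(3^(1/8)*b) + C4*cos(3^(1/8)*b)


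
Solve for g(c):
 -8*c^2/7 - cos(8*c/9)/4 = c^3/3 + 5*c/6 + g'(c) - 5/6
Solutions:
 g(c) = C1 - c^4/12 - 8*c^3/21 - 5*c^2/12 + 5*c/6 - 9*sin(8*c/9)/32


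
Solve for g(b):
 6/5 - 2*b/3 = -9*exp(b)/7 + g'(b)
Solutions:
 g(b) = C1 - b^2/3 + 6*b/5 + 9*exp(b)/7


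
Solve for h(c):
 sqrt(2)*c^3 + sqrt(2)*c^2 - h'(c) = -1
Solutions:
 h(c) = C1 + sqrt(2)*c^4/4 + sqrt(2)*c^3/3 + c


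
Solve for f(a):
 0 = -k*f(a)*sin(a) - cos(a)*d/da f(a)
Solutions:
 f(a) = C1*exp(k*log(cos(a)))


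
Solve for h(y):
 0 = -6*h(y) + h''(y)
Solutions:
 h(y) = C1*exp(-sqrt(6)*y) + C2*exp(sqrt(6)*y)


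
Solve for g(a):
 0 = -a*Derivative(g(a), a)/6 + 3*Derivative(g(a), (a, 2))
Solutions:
 g(a) = C1 + C2*erfi(a/6)


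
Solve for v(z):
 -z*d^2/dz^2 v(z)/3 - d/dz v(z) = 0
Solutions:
 v(z) = C1 + C2/z^2


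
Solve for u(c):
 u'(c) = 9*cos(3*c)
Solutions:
 u(c) = C1 + 3*sin(3*c)


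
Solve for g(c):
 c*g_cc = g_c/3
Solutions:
 g(c) = C1 + C2*c^(4/3)


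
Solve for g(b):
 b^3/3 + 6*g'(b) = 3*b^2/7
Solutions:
 g(b) = C1 - b^4/72 + b^3/42


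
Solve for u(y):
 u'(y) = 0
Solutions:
 u(y) = C1


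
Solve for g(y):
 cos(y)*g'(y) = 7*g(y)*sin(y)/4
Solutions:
 g(y) = C1/cos(y)^(7/4)


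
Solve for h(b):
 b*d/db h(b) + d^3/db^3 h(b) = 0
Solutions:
 h(b) = C1 + Integral(C2*airyai(-b) + C3*airybi(-b), b)


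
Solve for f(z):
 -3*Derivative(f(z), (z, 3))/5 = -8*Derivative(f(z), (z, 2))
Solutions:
 f(z) = C1 + C2*z + C3*exp(40*z/3)


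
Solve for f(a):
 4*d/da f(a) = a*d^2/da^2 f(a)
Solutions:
 f(a) = C1 + C2*a^5


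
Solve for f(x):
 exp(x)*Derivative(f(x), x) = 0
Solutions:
 f(x) = C1


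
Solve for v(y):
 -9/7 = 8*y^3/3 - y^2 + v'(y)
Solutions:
 v(y) = C1 - 2*y^4/3 + y^3/3 - 9*y/7


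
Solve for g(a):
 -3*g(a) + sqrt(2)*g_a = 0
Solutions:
 g(a) = C1*exp(3*sqrt(2)*a/2)


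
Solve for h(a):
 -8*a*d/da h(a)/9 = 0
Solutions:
 h(a) = C1


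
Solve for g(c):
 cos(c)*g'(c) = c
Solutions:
 g(c) = C1 + Integral(c/cos(c), c)


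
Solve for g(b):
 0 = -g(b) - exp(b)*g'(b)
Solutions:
 g(b) = C1*exp(exp(-b))


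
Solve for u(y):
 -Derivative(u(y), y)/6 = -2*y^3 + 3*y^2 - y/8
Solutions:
 u(y) = C1 + 3*y^4 - 6*y^3 + 3*y^2/8


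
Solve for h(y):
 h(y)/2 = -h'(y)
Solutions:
 h(y) = C1*exp(-y/2)


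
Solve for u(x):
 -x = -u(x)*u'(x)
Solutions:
 u(x) = -sqrt(C1 + x^2)
 u(x) = sqrt(C1 + x^2)


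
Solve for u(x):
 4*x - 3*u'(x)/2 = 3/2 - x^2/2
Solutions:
 u(x) = C1 + x^3/9 + 4*x^2/3 - x


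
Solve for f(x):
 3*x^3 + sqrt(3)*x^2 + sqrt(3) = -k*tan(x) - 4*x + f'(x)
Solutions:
 f(x) = C1 - k*log(cos(x)) + 3*x^4/4 + sqrt(3)*x^3/3 + 2*x^2 + sqrt(3)*x


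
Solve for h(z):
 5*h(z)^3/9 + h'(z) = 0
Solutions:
 h(z) = -3*sqrt(2)*sqrt(-1/(C1 - 5*z))/2
 h(z) = 3*sqrt(2)*sqrt(-1/(C1 - 5*z))/2


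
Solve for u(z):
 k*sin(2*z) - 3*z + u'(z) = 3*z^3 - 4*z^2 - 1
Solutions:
 u(z) = C1 + k*cos(2*z)/2 + 3*z^4/4 - 4*z^3/3 + 3*z^2/2 - z


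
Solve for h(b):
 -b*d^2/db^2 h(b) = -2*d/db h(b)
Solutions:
 h(b) = C1 + C2*b^3


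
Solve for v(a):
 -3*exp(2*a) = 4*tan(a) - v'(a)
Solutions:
 v(a) = C1 + 3*exp(2*a)/2 - 4*log(cos(a))


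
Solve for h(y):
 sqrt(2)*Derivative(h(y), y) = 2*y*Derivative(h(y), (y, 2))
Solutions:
 h(y) = C1 + C2*y^(sqrt(2)/2 + 1)


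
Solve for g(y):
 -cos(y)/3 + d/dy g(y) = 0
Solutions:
 g(y) = C1 + sin(y)/3


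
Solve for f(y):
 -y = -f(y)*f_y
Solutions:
 f(y) = -sqrt(C1 + y^2)
 f(y) = sqrt(C1 + y^2)


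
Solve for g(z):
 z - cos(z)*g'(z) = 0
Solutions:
 g(z) = C1 + Integral(z/cos(z), z)


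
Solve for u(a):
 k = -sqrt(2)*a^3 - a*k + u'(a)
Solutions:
 u(a) = C1 + sqrt(2)*a^4/4 + a^2*k/2 + a*k


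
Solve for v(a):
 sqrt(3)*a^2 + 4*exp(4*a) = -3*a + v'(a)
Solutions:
 v(a) = C1 + sqrt(3)*a^3/3 + 3*a^2/2 + exp(4*a)
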